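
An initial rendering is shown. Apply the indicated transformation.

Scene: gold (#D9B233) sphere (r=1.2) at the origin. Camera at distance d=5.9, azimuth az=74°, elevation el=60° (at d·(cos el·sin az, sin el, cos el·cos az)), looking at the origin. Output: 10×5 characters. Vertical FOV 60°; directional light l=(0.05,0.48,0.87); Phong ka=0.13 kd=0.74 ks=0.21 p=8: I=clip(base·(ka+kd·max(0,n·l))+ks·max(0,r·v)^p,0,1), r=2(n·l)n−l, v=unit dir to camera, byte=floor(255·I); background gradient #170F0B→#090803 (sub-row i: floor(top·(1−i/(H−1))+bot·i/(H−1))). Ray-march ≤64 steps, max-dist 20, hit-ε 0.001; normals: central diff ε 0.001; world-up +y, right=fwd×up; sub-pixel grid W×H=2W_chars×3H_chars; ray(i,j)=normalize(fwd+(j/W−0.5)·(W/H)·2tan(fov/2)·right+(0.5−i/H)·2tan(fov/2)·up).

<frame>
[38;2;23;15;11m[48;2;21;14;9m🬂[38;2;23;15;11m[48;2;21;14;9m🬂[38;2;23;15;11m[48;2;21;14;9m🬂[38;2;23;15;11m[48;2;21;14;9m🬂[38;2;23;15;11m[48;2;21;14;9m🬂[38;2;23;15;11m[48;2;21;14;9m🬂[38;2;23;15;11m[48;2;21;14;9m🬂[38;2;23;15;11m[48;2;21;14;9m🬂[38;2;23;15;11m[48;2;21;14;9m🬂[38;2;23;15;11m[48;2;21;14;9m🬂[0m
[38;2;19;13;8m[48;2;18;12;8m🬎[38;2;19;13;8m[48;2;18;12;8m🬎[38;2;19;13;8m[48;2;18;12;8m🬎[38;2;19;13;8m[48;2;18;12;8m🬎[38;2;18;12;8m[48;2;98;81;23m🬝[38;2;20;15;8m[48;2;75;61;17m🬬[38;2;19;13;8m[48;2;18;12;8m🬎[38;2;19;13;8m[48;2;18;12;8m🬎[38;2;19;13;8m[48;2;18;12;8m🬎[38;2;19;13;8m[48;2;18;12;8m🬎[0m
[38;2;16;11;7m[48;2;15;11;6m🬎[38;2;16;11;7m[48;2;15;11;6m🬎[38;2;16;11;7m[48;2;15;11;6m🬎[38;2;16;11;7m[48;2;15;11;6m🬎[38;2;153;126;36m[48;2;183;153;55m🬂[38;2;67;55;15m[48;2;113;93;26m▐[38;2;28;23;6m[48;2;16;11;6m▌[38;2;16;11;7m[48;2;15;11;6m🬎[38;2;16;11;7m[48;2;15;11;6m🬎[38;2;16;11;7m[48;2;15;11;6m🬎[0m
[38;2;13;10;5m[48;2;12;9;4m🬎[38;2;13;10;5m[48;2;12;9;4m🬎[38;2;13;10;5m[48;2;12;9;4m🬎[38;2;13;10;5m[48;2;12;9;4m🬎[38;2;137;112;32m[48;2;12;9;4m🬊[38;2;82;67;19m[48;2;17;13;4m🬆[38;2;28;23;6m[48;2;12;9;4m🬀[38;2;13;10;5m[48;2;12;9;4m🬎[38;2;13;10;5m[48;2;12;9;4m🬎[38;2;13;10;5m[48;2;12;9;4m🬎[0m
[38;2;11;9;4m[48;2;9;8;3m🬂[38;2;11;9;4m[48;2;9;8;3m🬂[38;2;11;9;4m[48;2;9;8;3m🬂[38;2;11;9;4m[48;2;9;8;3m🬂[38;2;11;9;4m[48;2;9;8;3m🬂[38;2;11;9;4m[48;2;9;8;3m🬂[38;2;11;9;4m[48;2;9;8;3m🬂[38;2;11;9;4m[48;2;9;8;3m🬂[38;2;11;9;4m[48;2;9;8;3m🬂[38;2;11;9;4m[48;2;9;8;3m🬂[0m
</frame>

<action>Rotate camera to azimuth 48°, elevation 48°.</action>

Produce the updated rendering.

<frame>
[38;2;23;15;11m[48;2;21;14;9m🬂[38;2;23;15;11m[48;2;21;14;9m🬂[38;2;23;15;11m[48;2;21;14;9m🬂[38;2;23;15;11m[48;2;21;14;9m🬂[38;2;23;15;11m[48;2;21;14;9m🬂[38;2;23;15;11m[48;2;21;14;9m🬂[38;2;23;15;11m[48;2;21;14;9m🬂[38;2;23;15;11m[48;2;21;14;9m🬂[38;2;23;15;11m[48;2;21;14;9m🬂[38;2;23;15;11m[48;2;21;14;9m🬂[0m
[38;2;19;13;8m[48;2;18;12;8m🬎[38;2;19;13;8m[48;2;18;12;8m🬎[38;2;19;13;8m[48;2;18;12;8m🬎[38;2;19;13;8m[48;2;18;12;8m🬎[38;2;18;12;8m[48;2;77;63;18m🬝[38;2;20;15;8m[48;2;76;62;17m🬬[38;2;19;13;8m[48;2;18;12;8m🬎[38;2;19;13;8m[48;2;18;12;8m🬎[38;2;19;13;8m[48;2;18;12;8m🬎[38;2;19;13;8m[48;2;18;12;8m🬎[0m
[38;2;16;11;7m[48;2;15;11;6m🬎[38;2;16;11;7m[48;2;15;11;6m🬎[38;2;16;11;7m[48;2;15;11;6m🬎[38;2;16;11;7m[48;2;15;11;6m🬎[38;2;167;137;39m[48;2;207;175;73m🬕[38;2;105;86;24m[48;2;145;120;36m▐[38;2;57;47;13m[48;2;19;14;6m🬓[38;2;16;11;7m[48;2;15;11;6m🬎[38;2;16;11;7m[48;2;15;11;6m🬎[38;2;16;11;7m[48;2;15;11;6m🬎[0m
[38;2;13;10;5m[48;2;12;9;4m🬎[38;2;13;10;5m[48;2;12;9;4m🬎[38;2;13;10;5m[48;2;12;9;4m🬎[38;2;13;10;5m[48;2;12;9;4m🬎[38;2;153;126;36m[48;2;12;9;4m🬊[38;2;123;101;28m[48;2;23;18;6m🬆[38;2;39;32;9m[48;2;12;9;4m🬀[38;2;13;10;5m[48;2;12;9;4m🬎[38;2;13;10;5m[48;2;12;9;4m🬎[38;2;13;10;5m[48;2;12;9;4m🬎[0m
[38;2;11;9;4m[48;2;9;8;3m🬂[38;2;11;9;4m[48;2;9;8;3m🬂[38;2;11;9;4m[48;2;9;8;3m🬂[38;2;11;9;4m[48;2;9;8;3m🬂[38;2;11;9;4m[48;2;9;8;3m🬂[38;2;11;9;4m[48;2;9;8;3m🬂[38;2;11;9;4m[48;2;9;8;3m🬂[38;2;11;9;4m[48;2;9;8;3m🬂[38;2;11;9;4m[48;2;9;8;3m🬂[38;2;11;9;4m[48;2;9;8;3m🬂[0m
</frame>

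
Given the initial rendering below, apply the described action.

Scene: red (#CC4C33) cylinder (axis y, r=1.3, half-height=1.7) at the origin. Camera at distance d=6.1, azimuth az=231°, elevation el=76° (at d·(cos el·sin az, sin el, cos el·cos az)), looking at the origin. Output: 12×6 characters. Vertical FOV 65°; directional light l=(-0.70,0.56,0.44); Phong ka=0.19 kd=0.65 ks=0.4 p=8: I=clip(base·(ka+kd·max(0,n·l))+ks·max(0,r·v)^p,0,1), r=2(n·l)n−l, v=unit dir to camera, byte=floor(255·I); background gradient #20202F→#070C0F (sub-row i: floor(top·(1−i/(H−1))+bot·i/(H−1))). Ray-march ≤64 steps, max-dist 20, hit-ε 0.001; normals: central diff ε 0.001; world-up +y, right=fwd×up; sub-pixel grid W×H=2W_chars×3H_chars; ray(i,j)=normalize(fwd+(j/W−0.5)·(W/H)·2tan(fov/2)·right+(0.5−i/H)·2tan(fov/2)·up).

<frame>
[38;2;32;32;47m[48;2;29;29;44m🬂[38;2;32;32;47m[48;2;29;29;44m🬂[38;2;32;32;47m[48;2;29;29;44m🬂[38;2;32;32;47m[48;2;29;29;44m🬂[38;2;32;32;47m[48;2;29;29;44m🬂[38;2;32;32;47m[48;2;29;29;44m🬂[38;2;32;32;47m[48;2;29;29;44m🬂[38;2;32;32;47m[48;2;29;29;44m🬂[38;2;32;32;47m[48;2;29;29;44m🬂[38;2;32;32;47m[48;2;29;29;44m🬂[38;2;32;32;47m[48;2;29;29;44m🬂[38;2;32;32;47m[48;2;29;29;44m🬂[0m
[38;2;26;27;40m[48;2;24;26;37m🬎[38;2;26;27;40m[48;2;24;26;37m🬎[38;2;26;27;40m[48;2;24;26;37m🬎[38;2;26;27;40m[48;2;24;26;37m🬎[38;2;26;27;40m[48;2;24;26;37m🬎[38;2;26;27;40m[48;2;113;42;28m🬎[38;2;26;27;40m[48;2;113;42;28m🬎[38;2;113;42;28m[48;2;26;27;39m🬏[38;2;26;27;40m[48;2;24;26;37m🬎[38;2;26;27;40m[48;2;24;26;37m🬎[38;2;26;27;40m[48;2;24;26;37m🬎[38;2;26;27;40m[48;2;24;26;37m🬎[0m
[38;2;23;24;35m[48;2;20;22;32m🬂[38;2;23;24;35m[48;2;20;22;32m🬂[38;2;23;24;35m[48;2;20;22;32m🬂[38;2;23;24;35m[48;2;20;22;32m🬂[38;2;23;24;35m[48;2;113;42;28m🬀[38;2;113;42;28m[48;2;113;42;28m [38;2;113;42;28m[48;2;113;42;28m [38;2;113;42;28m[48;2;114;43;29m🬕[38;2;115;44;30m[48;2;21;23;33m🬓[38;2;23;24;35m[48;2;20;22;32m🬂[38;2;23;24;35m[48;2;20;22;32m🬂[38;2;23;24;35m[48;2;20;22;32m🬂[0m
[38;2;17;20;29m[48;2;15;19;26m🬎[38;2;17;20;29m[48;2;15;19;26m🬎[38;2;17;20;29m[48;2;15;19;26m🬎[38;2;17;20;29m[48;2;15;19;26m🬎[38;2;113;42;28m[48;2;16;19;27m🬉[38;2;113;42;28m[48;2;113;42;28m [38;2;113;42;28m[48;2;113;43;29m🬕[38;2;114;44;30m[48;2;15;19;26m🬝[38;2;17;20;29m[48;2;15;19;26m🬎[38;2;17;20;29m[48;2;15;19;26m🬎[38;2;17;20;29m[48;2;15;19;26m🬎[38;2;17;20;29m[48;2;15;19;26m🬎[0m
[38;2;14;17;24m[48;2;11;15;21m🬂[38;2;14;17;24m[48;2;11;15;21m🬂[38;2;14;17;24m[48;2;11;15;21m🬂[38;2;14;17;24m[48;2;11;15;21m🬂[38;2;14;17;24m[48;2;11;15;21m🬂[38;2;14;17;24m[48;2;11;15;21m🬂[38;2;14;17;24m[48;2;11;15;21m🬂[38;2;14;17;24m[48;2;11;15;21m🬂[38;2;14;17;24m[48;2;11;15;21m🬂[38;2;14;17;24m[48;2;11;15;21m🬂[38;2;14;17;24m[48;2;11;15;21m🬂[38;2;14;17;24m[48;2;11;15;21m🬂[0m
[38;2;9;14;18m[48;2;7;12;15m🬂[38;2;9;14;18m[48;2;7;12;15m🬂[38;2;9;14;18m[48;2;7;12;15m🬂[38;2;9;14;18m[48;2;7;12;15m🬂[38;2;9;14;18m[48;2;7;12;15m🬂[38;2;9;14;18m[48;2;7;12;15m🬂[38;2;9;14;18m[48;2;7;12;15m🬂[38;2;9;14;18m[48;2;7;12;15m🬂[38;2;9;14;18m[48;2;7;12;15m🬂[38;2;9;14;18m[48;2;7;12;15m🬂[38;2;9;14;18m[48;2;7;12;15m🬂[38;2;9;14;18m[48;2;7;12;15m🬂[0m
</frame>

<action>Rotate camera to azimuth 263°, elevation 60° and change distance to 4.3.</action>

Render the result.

<frame>
[38;2;32;32;47m[48;2;29;29;44m🬂[38;2;32;32;47m[48;2;29;29;44m🬂[38;2;32;32;47m[48;2;29;29;44m🬂[38;2;32;32;47m[48;2;29;29;44m🬂[38;2;31;31;46m[48;2;113;42;28m🬎[38;2;31;31;46m[48;2;113;42;28m🬎[38;2;113;42;28m[48;2;31;31;46m🬱[38;2;31;31;46m[48;2;113;42;28m🬎[38;2;113;42;28m[48;2;30;30;45m🬏[38;2;32;32;47m[48;2;29;29;44m🬂[38;2;32;32;47m[48;2;29;29;44m🬂[38;2;32;32;47m[48;2;29;29;44m🬂[0m
[38;2;26;27;40m[48;2;24;26;37m🬎[38;2;26;27;40m[48;2;24;26;37m🬎[38;2;26;27;40m[48;2;24;26;37m🬎[38;2;27;28;41m[48;2;113;42;28m🬀[38;2;113;42;28m[48;2;113;42;28m [38;2;113;42;28m[48;2;113;42;28m [38;2;113;42;28m[48;2;113;42;28m [38;2;113;42;28m[48;2;113;42;28m [38;2;113;42;28m[48;2;113;42;28m [38;2;113;42;28m[48;2;26;27;39m🬓[38;2;26;27;40m[48;2;24;26;37m🬎[38;2;26;27;40m[48;2;24;26;37m🬎[0m
[38;2;23;24;35m[48;2;20;22;32m🬂[38;2;23;24;35m[48;2;20;22;32m🬂[38;2;23;24;35m[48;2;20;22;32m🬂[38;2;113;42;28m[48;2;113;42;28m [38;2;113;42;28m[48;2;113;42;28m [38;2;113;42;28m[48;2;113;42;28m [38;2;113;42;28m[48;2;113;42;28m [38;2;113;42;28m[48;2;113;42;28m [38;2;113;42;28m[48;2;113;42;28m [38;2;113;42;28m[48;2;21;23;33m▌[38;2;23;24;35m[48;2;20;22;32m🬂[38;2;23;24;35m[48;2;20;22;32m🬂[0m
[38;2;17;20;29m[48;2;15;19;26m🬎[38;2;17;20;29m[48;2;15;19;26m🬎[38;2;17;20;29m[48;2;15;19;26m🬎[38;2;113;42;28m[48;2;16;19;27m🬁[38;2;106;39;26m[48;2;62;23;15m🬨[38;2;103;38;25m[48;2;113;42;28m🬏[38;2;113;42;28m[48;2;127;47;31m🬎[38;2;113;42;28m[48;2;141;52;35m🬎[38;2;130;48;32m[48;2;16;19;27m🬕[38;2;17;20;29m[48;2;15;19;26m🬎[38;2;17;20;29m[48;2;15;19;26m🬎[38;2;17;20;29m[48;2;15;19;26m🬎[0m
[38;2;14;17;24m[48;2;11;15;21m🬂[38;2;14;17;24m[48;2;11;15;21m🬂[38;2;14;17;24m[48;2;11;15;21m🬂[38;2;14;17;24m[48;2;11;15;21m🬂[38;2;71;26;17m[48;2;12;15;21m🬁[38;2;101;37;25m[48;2;11;15;20m🬬[38;2;123;46;30m[48;2;135;50;33m▌[38;2;144;53;35m[48;2;11;15;20m🬆[38;2;14;17;24m[48;2;11;15;21m🬂[38;2;14;17;24m[48;2;11;15;21m🬂[38;2;14;17;24m[48;2;11;15;21m🬂[38;2;14;17;24m[48;2;11;15;21m🬂[0m
[38;2;9;14;18m[48;2;7;12;15m🬂[38;2;9;14;18m[48;2;7;12;15m🬂[38;2;9;14;18m[48;2;7;12;15m🬂[38;2;9;14;18m[48;2;7;12;15m🬂[38;2;9;14;18m[48;2;7;12;15m🬂[38;2;9;14;18m[48;2;7;12;15m🬂[38;2;9;14;18m[48;2;7;12;15m🬂[38;2;9;14;18m[48;2;7;12;15m🬂[38;2;9;14;18m[48;2;7;12;15m🬂[38;2;9;14;18m[48;2;7;12;15m🬂[38;2;9;14;18m[48;2;7;12;15m🬂[38;2;9;14;18m[48;2;7;12;15m🬂[0m
</frame>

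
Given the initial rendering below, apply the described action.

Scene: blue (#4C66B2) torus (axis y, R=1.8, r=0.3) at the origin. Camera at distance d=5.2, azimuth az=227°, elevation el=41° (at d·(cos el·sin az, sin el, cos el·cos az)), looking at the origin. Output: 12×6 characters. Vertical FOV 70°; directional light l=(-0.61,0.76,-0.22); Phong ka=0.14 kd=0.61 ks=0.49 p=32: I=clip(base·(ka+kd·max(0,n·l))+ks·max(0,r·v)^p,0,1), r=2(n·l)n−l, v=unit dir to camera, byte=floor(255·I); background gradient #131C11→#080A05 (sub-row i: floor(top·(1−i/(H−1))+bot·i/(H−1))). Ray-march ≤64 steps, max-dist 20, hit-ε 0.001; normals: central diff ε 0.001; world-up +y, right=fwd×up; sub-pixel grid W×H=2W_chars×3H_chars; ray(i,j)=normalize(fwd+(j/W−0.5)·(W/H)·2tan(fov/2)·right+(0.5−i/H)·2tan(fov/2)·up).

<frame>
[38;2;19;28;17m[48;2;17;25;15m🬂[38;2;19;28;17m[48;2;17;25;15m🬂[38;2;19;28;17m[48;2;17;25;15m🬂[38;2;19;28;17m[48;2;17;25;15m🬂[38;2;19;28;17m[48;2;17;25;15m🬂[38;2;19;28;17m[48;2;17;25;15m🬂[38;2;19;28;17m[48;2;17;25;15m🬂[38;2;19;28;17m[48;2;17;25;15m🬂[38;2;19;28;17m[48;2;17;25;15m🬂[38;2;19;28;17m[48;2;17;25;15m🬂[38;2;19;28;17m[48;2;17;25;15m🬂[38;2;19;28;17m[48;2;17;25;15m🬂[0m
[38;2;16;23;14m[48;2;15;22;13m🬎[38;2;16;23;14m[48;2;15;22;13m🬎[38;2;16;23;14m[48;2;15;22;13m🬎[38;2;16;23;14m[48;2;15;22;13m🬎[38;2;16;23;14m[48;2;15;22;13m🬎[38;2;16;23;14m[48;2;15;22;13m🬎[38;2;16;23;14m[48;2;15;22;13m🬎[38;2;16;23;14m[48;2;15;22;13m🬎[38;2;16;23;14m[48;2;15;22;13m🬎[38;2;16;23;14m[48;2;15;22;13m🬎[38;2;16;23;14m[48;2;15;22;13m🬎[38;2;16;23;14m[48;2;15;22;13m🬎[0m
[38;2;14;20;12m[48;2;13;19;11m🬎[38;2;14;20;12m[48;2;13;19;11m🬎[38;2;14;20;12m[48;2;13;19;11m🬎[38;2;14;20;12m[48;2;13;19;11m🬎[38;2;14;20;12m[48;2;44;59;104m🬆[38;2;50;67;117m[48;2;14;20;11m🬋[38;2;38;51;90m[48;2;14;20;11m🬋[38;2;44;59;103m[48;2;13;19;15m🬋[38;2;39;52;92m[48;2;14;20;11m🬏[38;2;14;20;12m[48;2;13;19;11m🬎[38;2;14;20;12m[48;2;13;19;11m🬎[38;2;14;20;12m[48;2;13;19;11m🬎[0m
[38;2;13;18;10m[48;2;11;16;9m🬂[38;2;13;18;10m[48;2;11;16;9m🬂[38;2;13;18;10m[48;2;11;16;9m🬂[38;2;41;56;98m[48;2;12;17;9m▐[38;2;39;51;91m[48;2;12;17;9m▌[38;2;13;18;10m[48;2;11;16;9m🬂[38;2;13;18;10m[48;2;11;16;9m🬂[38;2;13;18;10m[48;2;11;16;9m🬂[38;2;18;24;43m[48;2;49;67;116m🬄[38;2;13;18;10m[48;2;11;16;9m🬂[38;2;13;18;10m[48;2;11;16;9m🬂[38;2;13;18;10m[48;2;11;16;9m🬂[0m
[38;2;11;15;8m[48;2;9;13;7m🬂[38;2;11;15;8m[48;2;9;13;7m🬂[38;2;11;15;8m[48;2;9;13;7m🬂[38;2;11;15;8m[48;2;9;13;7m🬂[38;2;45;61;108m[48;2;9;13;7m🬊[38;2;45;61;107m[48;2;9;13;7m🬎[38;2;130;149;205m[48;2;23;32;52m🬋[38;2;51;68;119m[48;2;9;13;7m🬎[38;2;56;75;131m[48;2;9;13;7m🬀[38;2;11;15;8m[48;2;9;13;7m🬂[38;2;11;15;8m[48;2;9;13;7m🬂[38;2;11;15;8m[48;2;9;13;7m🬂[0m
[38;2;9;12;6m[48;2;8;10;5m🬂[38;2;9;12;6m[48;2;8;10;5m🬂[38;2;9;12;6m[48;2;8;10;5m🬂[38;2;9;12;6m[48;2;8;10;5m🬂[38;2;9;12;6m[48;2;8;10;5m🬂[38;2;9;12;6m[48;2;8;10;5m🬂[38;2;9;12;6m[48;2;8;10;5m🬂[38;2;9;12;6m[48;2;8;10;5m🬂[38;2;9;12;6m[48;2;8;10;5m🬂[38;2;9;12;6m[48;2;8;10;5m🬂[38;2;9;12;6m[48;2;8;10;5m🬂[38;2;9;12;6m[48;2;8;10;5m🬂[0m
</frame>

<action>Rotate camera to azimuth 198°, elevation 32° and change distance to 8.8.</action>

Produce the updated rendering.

<frame>
[38;2;19;28;17m[48;2;17;25;15m🬂[38;2;19;28;17m[48;2;17;25;15m🬂[38;2;19;28;17m[48;2;17;25;15m🬂[38;2;19;28;17m[48;2;17;25;15m🬂[38;2;19;28;17m[48;2;17;25;15m🬂[38;2;19;28;17m[48;2;17;25;15m🬂[38;2;19;28;17m[48;2;17;25;15m🬂[38;2;19;28;17m[48;2;17;25;15m🬂[38;2;19;28;17m[48;2;17;25;15m🬂[38;2;19;28;17m[48;2;17;25;15m🬂[38;2;19;28;17m[48;2;17;25;15m🬂[38;2;19;28;17m[48;2;17;25;15m🬂[0m
[38;2;16;23;14m[48;2;15;22;13m🬎[38;2;16;23;14m[48;2;15;22;13m🬎[38;2;16;23;14m[48;2;15;22;13m🬎[38;2;16;23;14m[48;2;15;22;13m🬎[38;2;16;23;14m[48;2;15;22;13m🬎[38;2;16;23;14m[48;2;15;22;13m🬎[38;2;16;23;14m[48;2;15;22;13m🬎[38;2;16;23;14m[48;2;15;22;13m🬎[38;2;16;23;14m[48;2;15;22;13m🬎[38;2;16;23;14m[48;2;15;22;13m🬎[38;2;16;23;14m[48;2;15;22;13m🬎[38;2;16;23;14m[48;2;15;22;13m🬎[0m
[38;2;14;20;12m[48;2;13;19;11m🬎[38;2;14;20;12m[48;2;13;19;11m🬎[38;2;14;20;12m[48;2;13;19;11m🬎[38;2;14;20;12m[48;2;13;19;11m🬎[38;2;14;20;12m[48;2;13;19;11m🬎[38;2;14;20;12m[48;2;49;66;116m🬎[38;2;14;20;12m[48;2;25;34;61m🬎[38;2;42;56;99m[48;2;14;20;11m🬏[38;2;14;20;12m[48;2;13;19;11m🬎[38;2;14;20;12m[48;2;13;19;11m🬎[38;2;14;20;12m[48;2;13;19;11m🬎[38;2;14;20;12m[48;2;13;19;11m🬎[0m
[38;2;13;18;10m[48;2;11;16;9m🬂[38;2;13;18;10m[48;2;11;16;9m🬂[38;2;13;18;10m[48;2;11;16;9m🬂[38;2;13;18;10m[48;2;11;16;9m🬂[38;2;26;34;60m[48;2;11;16;9m🬁[38;2;43;58;102m[48;2;13;18;15m🬃[38;2;12;17;9m[48;2;30;41;72m🬎[38;2;53;72;127m[48;2;11;16;9m🬅[38;2;13;18;10m[48;2;11;16;9m🬂[38;2;13;18;10m[48;2;11;16;9m🬂[38;2;13;18;10m[48;2;11;16;9m🬂[38;2;13;18;10m[48;2;11;16;9m🬂[0m
[38;2;11;15;8m[48;2;9;13;7m🬂[38;2;11;15;8m[48;2;9;13;7m🬂[38;2;11;15;8m[48;2;9;13;7m🬂[38;2;11;15;8m[48;2;9;13;7m🬂[38;2;11;15;8m[48;2;9;13;7m🬂[38;2;11;15;8m[48;2;9;13;7m🬂[38;2;11;15;8m[48;2;9;13;7m🬂[38;2;11;15;8m[48;2;9;13;7m🬂[38;2;11;15;8m[48;2;9;13;7m🬂[38;2;11;15;8m[48;2;9;13;7m🬂[38;2;11;15;8m[48;2;9;13;7m🬂[38;2;11;15;8m[48;2;9;13;7m🬂[0m
[38;2;9;12;6m[48;2;8;10;5m🬂[38;2;9;12;6m[48;2;8;10;5m🬂[38;2;9;12;6m[48;2;8;10;5m🬂[38;2;9;12;6m[48;2;8;10;5m🬂[38;2;9;12;6m[48;2;8;10;5m🬂[38;2;9;12;6m[48;2;8;10;5m🬂[38;2;9;12;6m[48;2;8;10;5m🬂[38;2;9;12;6m[48;2;8;10;5m🬂[38;2;9;12;6m[48;2;8;10;5m🬂[38;2;9;12;6m[48;2;8;10;5m🬂[38;2;9;12;6m[48;2;8;10;5m🬂[38;2;9;12;6m[48;2;8;10;5m🬂[0m
</frame>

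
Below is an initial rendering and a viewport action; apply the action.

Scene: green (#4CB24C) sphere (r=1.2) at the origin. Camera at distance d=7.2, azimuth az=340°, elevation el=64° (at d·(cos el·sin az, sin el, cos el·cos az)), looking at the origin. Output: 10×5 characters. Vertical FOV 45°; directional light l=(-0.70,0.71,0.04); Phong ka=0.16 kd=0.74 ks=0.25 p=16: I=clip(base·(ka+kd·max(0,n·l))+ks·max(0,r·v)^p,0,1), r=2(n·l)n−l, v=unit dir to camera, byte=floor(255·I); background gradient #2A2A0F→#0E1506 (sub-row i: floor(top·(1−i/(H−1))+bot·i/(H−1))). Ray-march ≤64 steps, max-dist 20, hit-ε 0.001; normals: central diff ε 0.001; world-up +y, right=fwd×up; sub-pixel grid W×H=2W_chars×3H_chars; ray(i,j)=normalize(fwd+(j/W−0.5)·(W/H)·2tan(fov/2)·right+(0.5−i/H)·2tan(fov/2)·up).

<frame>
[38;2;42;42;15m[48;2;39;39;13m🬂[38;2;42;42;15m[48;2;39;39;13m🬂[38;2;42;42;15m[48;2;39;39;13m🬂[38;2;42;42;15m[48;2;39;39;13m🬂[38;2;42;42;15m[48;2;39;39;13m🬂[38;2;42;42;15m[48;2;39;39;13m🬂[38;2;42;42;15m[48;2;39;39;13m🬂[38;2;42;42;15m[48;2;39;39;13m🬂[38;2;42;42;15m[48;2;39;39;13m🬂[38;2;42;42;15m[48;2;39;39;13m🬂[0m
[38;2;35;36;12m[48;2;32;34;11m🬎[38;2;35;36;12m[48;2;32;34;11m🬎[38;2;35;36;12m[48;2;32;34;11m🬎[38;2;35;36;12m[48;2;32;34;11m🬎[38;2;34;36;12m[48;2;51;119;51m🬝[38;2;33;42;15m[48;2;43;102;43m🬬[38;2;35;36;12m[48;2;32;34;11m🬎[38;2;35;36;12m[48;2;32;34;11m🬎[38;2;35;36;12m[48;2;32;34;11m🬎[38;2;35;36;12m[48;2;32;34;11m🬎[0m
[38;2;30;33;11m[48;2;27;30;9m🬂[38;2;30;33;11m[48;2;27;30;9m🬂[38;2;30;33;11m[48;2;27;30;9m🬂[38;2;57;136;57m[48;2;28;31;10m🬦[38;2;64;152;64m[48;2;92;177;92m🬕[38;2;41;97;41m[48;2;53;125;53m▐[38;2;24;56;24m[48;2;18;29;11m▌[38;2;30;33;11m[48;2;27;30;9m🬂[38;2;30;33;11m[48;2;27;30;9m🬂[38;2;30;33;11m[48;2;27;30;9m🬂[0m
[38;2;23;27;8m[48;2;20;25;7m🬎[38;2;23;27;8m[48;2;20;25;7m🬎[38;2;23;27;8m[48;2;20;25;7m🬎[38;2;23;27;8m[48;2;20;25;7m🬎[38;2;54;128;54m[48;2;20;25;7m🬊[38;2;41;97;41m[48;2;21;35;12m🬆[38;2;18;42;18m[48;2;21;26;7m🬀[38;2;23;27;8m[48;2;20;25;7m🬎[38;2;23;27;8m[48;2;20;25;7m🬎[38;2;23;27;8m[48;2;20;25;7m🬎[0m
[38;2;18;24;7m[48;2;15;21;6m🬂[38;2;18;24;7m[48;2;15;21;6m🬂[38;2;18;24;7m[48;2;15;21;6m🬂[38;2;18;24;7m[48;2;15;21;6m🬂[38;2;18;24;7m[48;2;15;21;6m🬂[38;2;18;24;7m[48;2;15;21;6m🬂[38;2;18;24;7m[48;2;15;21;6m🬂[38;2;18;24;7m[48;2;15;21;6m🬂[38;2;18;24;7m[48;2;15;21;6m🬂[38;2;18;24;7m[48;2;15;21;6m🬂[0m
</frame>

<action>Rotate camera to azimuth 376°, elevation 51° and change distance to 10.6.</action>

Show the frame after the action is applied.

<frame>
[38;2;42;42;15m[48;2;39;39;13m🬂[38;2;42;42;15m[48;2;39;39;13m🬂[38;2;42;42;15m[48;2;39;39;13m🬂[38;2;42;42;15m[48;2;39;39;13m🬂[38;2;42;42;15m[48;2;39;39;13m🬂[38;2;42;42;15m[48;2;39;39;13m🬂[38;2;42;42;15m[48;2;39;39;13m🬂[38;2;42;42;15m[48;2;39;39;13m🬂[38;2;42;42;15m[48;2;39;39;13m🬂[38;2;42;42;15m[48;2;39;39;13m🬂[0m
[38;2;35;36;12m[48;2;32;34;11m🬎[38;2;35;36;12m[48;2;32;34;11m🬎[38;2;35;36;12m[48;2;32;34;11m🬎[38;2;35;36;12m[48;2;32;34;11m🬎[38;2;35;36;12m[48;2;32;34;11m🬎[38;2;35;36;12m[48;2;32;34;11m🬎[38;2;35;36;12m[48;2;32;34;11m🬎[38;2;35;36;12m[48;2;32;34;11m🬎[38;2;35;36;12m[48;2;32;34;11m🬎[38;2;35;36;12m[48;2;32;34;11m🬎[0m
[38;2;30;33;11m[48;2;27;30;9m🬂[38;2;30;33;11m[48;2;27;30;9m🬂[38;2;30;33;11m[48;2;27;30;9m🬂[38;2;30;33;11m[48;2;27;30;9m🬂[38;2;39;80;33m[48;2;76;158;76m🬮[38;2;48;112;48m[48;2;24;56;24m🬄[38;2;28;31;10m[48;2;12;28;12m🬨[38;2;30;33;11m[48;2;27;30;9m🬂[38;2;30;33;11m[48;2;27;30;9m🬂[38;2;30;33;11m[48;2;27;30;9m🬂[0m
[38;2;23;27;8m[48;2;20;25;7m🬎[38;2;23;27;8m[48;2;20;25;7m🬎[38;2;23;27;8m[48;2;20;25;7m🬎[38;2;23;27;8m[48;2;20;25;7m🬎[38;2;22;52;22m[48;2;21;26;7m🬁[38;2;12;28;12m[48;2;21;26;7m🬂[38;2;23;27;8m[48;2;20;25;7m🬎[38;2;23;27;8m[48;2;20;25;7m🬎[38;2;23;27;8m[48;2;20;25;7m🬎[38;2;23;27;8m[48;2;20;25;7m🬎[0m
[38;2;18;24;7m[48;2;15;21;6m🬂[38;2;18;24;7m[48;2;15;21;6m🬂[38;2;18;24;7m[48;2;15;21;6m🬂[38;2;18;24;7m[48;2;15;21;6m🬂[38;2;18;24;7m[48;2;15;21;6m🬂[38;2;18;24;7m[48;2;15;21;6m🬂[38;2;18;24;7m[48;2;15;21;6m🬂[38;2;18;24;7m[48;2;15;21;6m🬂[38;2;18;24;7m[48;2;15;21;6m🬂[38;2;18;24;7m[48;2;15;21;6m🬂[0m
</frame>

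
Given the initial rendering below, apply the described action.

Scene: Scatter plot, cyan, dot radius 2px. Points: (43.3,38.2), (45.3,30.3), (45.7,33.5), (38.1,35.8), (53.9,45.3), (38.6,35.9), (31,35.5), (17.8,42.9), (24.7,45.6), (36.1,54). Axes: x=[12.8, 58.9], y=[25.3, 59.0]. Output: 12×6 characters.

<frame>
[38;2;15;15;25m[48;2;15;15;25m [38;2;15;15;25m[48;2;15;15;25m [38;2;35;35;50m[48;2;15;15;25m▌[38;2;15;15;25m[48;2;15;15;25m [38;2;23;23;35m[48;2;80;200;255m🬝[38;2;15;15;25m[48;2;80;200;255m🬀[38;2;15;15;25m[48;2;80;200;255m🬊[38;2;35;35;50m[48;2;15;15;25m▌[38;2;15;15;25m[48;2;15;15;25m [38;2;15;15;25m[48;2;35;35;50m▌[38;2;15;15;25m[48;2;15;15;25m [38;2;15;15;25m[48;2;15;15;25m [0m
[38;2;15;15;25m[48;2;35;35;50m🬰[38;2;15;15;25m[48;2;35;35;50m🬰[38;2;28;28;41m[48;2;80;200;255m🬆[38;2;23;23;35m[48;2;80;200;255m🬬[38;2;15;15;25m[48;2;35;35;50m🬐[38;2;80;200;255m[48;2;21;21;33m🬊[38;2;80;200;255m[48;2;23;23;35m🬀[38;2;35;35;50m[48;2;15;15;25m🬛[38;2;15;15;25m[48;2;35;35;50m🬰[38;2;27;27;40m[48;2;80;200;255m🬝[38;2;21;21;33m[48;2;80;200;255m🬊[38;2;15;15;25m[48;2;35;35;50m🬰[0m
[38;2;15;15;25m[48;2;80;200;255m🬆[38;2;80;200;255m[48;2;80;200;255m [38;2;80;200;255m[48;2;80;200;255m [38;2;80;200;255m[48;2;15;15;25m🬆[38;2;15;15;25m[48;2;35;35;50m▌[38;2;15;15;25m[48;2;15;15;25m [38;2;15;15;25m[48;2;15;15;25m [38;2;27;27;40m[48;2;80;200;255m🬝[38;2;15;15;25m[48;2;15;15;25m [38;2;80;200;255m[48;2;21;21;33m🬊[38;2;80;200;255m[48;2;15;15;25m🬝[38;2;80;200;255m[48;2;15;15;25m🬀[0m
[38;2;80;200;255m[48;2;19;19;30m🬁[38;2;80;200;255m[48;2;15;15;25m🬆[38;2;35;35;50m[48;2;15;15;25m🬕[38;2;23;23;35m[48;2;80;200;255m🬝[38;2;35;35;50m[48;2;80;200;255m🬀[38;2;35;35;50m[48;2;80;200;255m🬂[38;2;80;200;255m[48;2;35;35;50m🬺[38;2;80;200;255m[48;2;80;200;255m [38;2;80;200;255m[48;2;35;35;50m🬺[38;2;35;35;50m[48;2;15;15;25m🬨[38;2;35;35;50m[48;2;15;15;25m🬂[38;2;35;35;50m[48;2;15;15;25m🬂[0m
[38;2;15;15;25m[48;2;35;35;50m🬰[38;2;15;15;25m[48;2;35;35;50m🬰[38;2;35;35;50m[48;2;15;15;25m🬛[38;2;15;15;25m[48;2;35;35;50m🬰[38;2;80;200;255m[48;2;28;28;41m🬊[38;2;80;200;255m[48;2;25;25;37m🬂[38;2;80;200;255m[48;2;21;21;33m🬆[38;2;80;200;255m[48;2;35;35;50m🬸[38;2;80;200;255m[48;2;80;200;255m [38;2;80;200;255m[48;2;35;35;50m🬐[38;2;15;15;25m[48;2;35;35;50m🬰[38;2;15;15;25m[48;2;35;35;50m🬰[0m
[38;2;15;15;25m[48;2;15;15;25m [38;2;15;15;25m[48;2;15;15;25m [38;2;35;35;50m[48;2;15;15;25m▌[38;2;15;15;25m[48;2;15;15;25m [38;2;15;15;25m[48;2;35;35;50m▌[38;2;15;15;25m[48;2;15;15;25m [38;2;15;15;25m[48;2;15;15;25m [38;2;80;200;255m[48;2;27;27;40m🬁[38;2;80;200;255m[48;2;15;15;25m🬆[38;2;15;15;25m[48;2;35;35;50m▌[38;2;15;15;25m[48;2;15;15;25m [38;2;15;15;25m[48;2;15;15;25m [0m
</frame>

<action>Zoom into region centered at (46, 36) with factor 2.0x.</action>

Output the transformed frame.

<frame>
[38;2;15;15;25m[48;2;15;15;25m [38;2;15;15;25m[48;2;15;15;25m [38;2;35;35;50m[48;2;15;15;25m▌[38;2;15;15;25m[48;2;15;15;25m [38;2;15;15;25m[48;2;35;35;50m▌[38;2;15;15;25m[48;2;15;15;25m [38;2;15;15;25m[48;2;15;15;25m [38;2;35;35;50m[48;2;15;15;25m▌[38;2;15;15;25m[48;2;80;200;255m🬺[38;2;80;200;255m[48;2;15;15;25m🬬[38;2;80;200;255m[48;2;15;15;25m🬆[38;2;15;15;25m[48;2;15;15;25m [0m
[38;2;15;15;25m[48;2;35;35;50m🬰[38;2;15;15;25m[48;2;35;35;50m🬰[38;2;35;35;50m[48;2;15;15;25m🬛[38;2;23;23;35m[48;2;80;200;255m🬝[38;2;28;28;41m[48;2;80;200;255m🬊[38;2;15;15;25m[48;2;35;35;50m🬰[38;2;15;15;25m[48;2;35;35;50m🬰[38;2;35;35;50m[48;2;15;15;25m🬛[38;2;15;15;25m[48;2;35;35;50m🬰[38;2;15;15;25m[48;2;35;35;50m🬐[38;2;15;15;25m[48;2;35;35;50m🬰[38;2;15;15;25m[48;2;35;35;50m🬰[0m
[38;2;15;15;25m[48;2;80;200;255m🬝[38;2;15;15;25m[48;2;80;200;255m🬀[38;2;80;200;255m[48;2;15;15;25m🬺[38;2;80;200;255m[48;2;15;15;25m🬙[38;2;80;200;255m[48;2;35;35;50m🬝[38;2;80;200;255m[48;2;15;15;25m🬀[38;2;15;15;25m[48;2;15;15;25m [38;2;35;35;50m[48;2;15;15;25m▌[38;2;15;15;25m[48;2;15;15;25m [38;2;15;15;25m[48;2;35;35;50m▌[38;2;15;15;25m[48;2;15;15;25m [38;2;15;15;25m[48;2;15;15;25m [0m
[38;2;35;35;50m[48;2;15;15;25m🬂[38;2;80;200;255m[48;2;15;15;25m🬊[38;2;80;200;255m[48;2;21;21;33m🬆[38;2;35;35;50m[48;2;15;15;25m🬂[38;2;27;27;40m[48;2;80;200;255m🬝[38;2;35;35;50m[48;2;80;200;255m🬀[38;2;80;200;255m[48;2;28;28;41m🬱[38;2;35;35;50m[48;2;15;15;25m🬕[38;2;35;35;50m[48;2;15;15;25m🬂[38;2;35;35;50m[48;2;15;15;25m🬨[38;2;35;35;50m[48;2;15;15;25m🬂[38;2;35;35;50m[48;2;15;15;25m🬂[0m
[38;2;15;15;25m[48;2;35;35;50m🬰[38;2;15;15;25m[48;2;35;35;50m🬰[38;2;35;35;50m[48;2;15;15;25m🬛[38;2;15;15;25m[48;2;35;35;50m🬰[38;2;28;28;41m[48;2;80;200;255m🬆[38;2;80;200;255m[48;2;80;200;255m [38;2;80;200;255m[48;2;25;25;37m🬐[38;2;35;35;50m[48;2;15;15;25m🬛[38;2;15;15;25m[48;2;35;35;50m🬰[38;2;15;15;25m[48;2;35;35;50m🬐[38;2;15;15;25m[48;2;35;35;50m🬰[38;2;15;15;25m[48;2;35;35;50m🬰[0m
[38;2;15;15;25m[48;2;15;15;25m [38;2;15;15;25m[48;2;15;15;25m [38;2;35;35;50m[48;2;15;15;25m▌[38;2;15;15;25m[48;2;15;15;25m [38;2;23;23;35m[48;2;80;200;255m🬺[38;2;80;200;255m[48;2;15;15;25m🬆[38;2;15;15;25m[48;2;15;15;25m [38;2;35;35;50m[48;2;15;15;25m▌[38;2;15;15;25m[48;2;15;15;25m [38;2;15;15;25m[48;2;35;35;50m▌[38;2;15;15;25m[48;2;15;15;25m [38;2;15;15;25m[48;2;15;15;25m [0m
</frame>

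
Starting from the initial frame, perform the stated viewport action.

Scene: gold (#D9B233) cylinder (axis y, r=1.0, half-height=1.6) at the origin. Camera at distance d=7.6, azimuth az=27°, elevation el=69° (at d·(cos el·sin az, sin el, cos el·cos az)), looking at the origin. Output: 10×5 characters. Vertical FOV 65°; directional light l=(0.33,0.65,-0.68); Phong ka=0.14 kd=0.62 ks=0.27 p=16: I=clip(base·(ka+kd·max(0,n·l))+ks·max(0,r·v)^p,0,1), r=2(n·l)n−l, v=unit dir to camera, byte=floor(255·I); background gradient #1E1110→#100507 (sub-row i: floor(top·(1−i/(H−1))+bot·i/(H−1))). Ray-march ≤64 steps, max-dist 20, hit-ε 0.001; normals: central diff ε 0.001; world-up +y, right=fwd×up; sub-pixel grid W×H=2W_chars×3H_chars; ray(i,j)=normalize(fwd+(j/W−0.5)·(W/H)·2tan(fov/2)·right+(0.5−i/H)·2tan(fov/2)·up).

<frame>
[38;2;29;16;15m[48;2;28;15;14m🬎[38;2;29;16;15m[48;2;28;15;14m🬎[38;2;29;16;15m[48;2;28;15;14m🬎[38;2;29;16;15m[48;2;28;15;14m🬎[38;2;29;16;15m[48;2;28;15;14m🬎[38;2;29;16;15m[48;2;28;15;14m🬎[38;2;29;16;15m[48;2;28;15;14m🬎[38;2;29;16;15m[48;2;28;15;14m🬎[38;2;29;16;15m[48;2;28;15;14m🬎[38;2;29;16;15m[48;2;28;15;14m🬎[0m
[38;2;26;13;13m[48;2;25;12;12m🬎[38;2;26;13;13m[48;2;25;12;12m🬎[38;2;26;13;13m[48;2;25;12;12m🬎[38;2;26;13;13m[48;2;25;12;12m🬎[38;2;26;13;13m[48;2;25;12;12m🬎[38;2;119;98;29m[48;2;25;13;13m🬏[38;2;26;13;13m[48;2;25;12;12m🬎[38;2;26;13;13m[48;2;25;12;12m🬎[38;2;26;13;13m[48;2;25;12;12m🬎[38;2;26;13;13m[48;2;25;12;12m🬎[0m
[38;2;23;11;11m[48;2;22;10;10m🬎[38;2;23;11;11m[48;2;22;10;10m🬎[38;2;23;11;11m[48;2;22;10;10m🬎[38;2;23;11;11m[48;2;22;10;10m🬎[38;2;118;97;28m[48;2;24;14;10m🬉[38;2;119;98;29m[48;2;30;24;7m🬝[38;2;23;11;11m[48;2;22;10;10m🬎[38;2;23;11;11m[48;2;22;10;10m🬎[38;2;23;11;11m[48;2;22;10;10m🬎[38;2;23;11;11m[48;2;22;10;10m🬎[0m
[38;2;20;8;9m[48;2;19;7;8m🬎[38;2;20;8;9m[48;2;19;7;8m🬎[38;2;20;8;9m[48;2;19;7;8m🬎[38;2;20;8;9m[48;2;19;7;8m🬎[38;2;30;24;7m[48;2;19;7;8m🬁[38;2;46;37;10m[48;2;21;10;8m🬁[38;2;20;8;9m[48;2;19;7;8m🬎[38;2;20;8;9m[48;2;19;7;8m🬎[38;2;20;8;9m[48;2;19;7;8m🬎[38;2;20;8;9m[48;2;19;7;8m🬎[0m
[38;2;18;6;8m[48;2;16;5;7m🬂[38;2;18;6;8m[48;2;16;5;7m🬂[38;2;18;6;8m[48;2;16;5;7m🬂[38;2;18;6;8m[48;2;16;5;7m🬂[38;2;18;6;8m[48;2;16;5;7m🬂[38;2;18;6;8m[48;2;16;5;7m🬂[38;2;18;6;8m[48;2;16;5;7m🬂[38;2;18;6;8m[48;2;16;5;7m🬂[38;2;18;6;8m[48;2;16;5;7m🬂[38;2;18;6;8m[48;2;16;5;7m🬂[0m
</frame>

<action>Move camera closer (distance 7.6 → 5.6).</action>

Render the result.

<frame>
[38;2;29;16;15m[48;2;28;15;14m🬎[38;2;29;16;15m[48;2;28;15;14m🬎[38;2;29;16;15m[48;2;28;15;14m🬎[38;2;29;16;15m[48;2;28;15;14m🬎[38;2;29;16;15m[48;2;28;15;14m🬎[38;2;29;16;15m[48;2;28;15;14m🬎[38;2;29;16;15m[48;2;28;15;14m🬎[38;2;29;16;15m[48;2;28;15;14m🬎[38;2;29;16;15m[48;2;28;15;14m🬎[38;2;29;16;15m[48;2;28;15;14m🬎[0m
[38;2;26;13;13m[48;2;25;12;12m🬎[38;2;26;13;13m[48;2;25;12;12m🬎[38;2;26;13;13m[48;2;25;12;12m🬎[38;2;26;13;13m[48;2;25;12;12m🬎[38;2;26;13;13m[48;2;117;96;27m🬆[38;2;26;14;14m[48;2;120;99;30m🬂[38;2;126;105;36m[48;2;25;13;13m🬏[38;2;26;13;13m[48;2;25;12;12m🬎[38;2;26;13;13m[48;2;25;12;12m🬎[38;2;26;13;13m[48;2;25;12;12m🬎[0m
[38;2;23;11;11m[48;2;22;10;10m🬎[38;2;23;11;11m[48;2;22;10;10m🬎[38;2;23;11;11m[48;2;22;10;10m🬎[38;2;23;11;11m[48;2;22;10;10m🬎[38;2;117;96;27m[48;2;30;24;7m🬬[38;2;120;99;30m[48;2;118;97;28m▐[38;2;125;104;35m[48;2;27;16;10m🬄[38;2;23;11;11m[48;2;22;10;10m🬎[38;2;23;11;11m[48;2;22;10;10m🬎[38;2;23;11;11m[48;2;22;10;10m🬎[0m
[38;2;20;8;9m[48;2;19;7;8m🬎[38;2;20;8;9m[48;2;19;7;8m🬎[38;2;20;8;9m[48;2;19;7;8m🬎[38;2;20;8;9m[48;2;19;7;8m🬎[38;2;30;24;7m[48;2;19;7;8m🬁[38;2;30;24;7m[48;2;19;7;8m🬆[38;2;20;8;9m[48;2;19;7;8m🬎[38;2;20;8;9m[48;2;19;7;8m🬎[38;2;20;8;9m[48;2;19;7;8m🬎[38;2;20;8;9m[48;2;19;7;8m🬎[0m
[38;2;18;6;8m[48;2;16;5;7m🬂[38;2;18;6;8m[48;2;16;5;7m🬂[38;2;18;6;8m[48;2;16;5;7m🬂[38;2;18;6;8m[48;2;16;5;7m🬂[38;2;18;6;8m[48;2;16;5;7m🬂[38;2;18;6;8m[48;2;16;5;7m🬂[38;2;18;6;8m[48;2;16;5;7m🬂[38;2;18;6;8m[48;2;16;5;7m🬂[38;2;18;6;8m[48;2;16;5;7m🬂[38;2;18;6;8m[48;2;16;5;7m🬂[0m
</frame>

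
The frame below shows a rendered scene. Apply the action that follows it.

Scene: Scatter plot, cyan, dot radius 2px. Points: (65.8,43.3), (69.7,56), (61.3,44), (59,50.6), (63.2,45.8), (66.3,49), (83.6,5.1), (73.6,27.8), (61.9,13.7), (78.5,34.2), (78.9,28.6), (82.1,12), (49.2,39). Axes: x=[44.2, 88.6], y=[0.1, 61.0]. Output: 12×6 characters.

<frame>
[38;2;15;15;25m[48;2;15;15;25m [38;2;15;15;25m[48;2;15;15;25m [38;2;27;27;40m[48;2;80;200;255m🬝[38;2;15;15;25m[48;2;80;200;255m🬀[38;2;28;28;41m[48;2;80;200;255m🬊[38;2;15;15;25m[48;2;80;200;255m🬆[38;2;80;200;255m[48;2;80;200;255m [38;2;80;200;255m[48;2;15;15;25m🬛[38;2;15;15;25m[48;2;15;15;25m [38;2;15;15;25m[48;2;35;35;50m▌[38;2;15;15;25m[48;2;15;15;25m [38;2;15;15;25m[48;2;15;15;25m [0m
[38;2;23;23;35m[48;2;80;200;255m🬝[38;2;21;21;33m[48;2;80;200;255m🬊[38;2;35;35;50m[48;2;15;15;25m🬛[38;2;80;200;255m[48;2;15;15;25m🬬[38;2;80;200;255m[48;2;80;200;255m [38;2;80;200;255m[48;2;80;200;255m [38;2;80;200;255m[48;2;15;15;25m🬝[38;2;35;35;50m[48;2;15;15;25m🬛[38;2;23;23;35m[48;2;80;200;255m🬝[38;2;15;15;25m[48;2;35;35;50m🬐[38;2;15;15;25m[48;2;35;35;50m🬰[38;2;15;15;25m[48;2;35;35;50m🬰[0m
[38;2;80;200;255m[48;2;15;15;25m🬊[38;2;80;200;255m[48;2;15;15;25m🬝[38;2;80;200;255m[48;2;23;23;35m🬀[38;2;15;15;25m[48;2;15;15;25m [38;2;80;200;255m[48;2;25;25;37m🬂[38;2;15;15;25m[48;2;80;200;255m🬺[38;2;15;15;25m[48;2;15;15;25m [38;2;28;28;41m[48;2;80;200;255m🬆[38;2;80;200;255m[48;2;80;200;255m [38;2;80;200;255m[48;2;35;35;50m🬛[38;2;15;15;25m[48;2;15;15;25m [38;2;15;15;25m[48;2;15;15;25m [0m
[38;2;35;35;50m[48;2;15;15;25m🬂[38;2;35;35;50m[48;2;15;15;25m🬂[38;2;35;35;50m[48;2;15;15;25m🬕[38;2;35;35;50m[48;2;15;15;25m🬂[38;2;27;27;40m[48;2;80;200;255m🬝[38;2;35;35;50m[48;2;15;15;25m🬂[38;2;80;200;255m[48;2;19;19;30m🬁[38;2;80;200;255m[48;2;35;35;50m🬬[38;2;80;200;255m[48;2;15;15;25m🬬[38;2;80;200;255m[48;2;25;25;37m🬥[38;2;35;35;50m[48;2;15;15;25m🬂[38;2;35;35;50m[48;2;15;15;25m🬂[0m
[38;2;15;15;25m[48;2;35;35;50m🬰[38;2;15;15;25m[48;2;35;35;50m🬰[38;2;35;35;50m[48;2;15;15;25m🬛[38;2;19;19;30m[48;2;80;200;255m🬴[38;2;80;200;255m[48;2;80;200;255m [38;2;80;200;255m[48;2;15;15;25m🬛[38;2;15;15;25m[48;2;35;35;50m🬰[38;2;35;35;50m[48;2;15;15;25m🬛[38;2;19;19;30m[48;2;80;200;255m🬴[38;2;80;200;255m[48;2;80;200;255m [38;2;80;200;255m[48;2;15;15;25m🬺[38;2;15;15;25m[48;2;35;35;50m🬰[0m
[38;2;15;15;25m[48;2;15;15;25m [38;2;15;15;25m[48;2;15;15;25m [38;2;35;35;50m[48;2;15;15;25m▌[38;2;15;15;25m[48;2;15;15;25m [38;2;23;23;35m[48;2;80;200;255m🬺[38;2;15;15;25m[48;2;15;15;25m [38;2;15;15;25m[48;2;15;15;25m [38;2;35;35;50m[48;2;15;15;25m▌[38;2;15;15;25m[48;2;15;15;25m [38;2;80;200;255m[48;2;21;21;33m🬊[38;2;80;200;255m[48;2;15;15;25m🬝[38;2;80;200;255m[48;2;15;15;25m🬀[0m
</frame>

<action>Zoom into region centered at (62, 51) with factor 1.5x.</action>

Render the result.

<frame>
[38;2;15;15;25m[48;2;15;15;25m [38;2;15;15;25m[48;2;15;15;25m [38;2;35;35;50m[48;2;15;15;25m▌[38;2;15;15;25m[48;2;15;15;25m [38;2;15;15;25m[48;2;35;35;50m▌[38;2;15;15;25m[48;2;15;15;25m [38;2;15;15;25m[48;2;15;15;25m [38;2;35;35;50m[48;2;15;15;25m▌[38;2;15;15;25m[48;2;15;15;25m [38;2;15;15;25m[48;2;35;35;50m▌[38;2;15;15;25m[48;2;15;15;25m [38;2;15;15;25m[48;2;15;15;25m [0m
[38;2;15;15;25m[48;2;35;35;50m🬰[38;2;15;15;25m[48;2;35;35;50m🬰[38;2;35;35;50m[48;2;15;15;25m🬛[38;2;15;15;25m[48;2;35;35;50m🬰[38;2;15;15;25m[48;2;35;35;50m🬐[38;2;15;15;25m[48;2;35;35;50m🬰[38;2;15;15;25m[48;2;35;35;50m🬰[38;2;35;35;50m[48;2;15;15;25m🬛[38;2;21;21;33m[48;2;80;200;255m🬆[38;2;31;31;45m[48;2;80;200;255m🬬[38;2;15;15;25m[48;2;35;35;50m🬰[38;2;15;15;25m[48;2;35;35;50m🬰[0m
[38;2;15;15;25m[48;2;15;15;25m [38;2;15;15;25m[48;2;15;15;25m [38;2;35;35;50m[48;2;15;15;25m▌[38;2;15;15;25m[48;2;80;200;255m🬝[38;2;15;15;25m[48;2;80;200;255m🬀[38;2;15;15;25m[48;2;80;200;255m🬊[38;2;15;15;25m[48;2;80;200;255m🬎[38;2;80;200;255m[48;2;25;25;37m🬳[38;2;80;200;255m[48;2;15;15;25m🬬[38;2;80;200;255m[48;2;28;28;41m🬆[38;2;15;15;25m[48;2;15;15;25m [38;2;15;15;25m[48;2;15;15;25m [0m
[38;2;23;23;35m[48;2;80;200;255m🬝[38;2;35;35;50m[48;2;15;15;25m🬂[38;2;35;35;50m[48;2;15;15;25m🬕[38;2;35;35;50m[48;2;15;15;25m🬂[38;2;80;200;255m[48;2;15;15;25m🬸[38;2;80;200;255m[48;2;80;200;255m [38;2;80;200;255m[48;2;80;200;255m [38;2;80;200;255m[48;2;80;200;255m [38;2;80;200;255m[48;2;20;20;31m🬐[38;2;35;35;50m[48;2;15;15;25m🬨[38;2;35;35;50m[48;2;15;15;25m🬂[38;2;35;35;50m[48;2;15;15;25m🬂[0m
[38;2;80;200;255m[48;2;80;200;255m [38;2;80;200;255m[48;2;15;15;25m🬛[38;2;35;35;50m[48;2;15;15;25m🬛[38;2;15;15;25m[48;2;35;35;50m🬰[38;2;27;27;40m[48;2;80;200;255m🬺[38;2;80;200;255m[48;2;21;21;33m🬆[38;2;80;200;255m[48;2;25;25;37m🬂[38;2;80;200;255m[48;2;28;28;41m🬆[38;2;15;15;25m[48;2;35;35;50m🬰[38;2;15;15;25m[48;2;35;35;50m🬐[38;2;15;15;25m[48;2;35;35;50m🬰[38;2;15;15;25m[48;2;35;35;50m🬰[0m
[38;2;15;15;25m[48;2;80;200;255m🬺[38;2;15;15;25m[48;2;15;15;25m [38;2;35;35;50m[48;2;15;15;25m▌[38;2;15;15;25m[48;2;15;15;25m [38;2;15;15;25m[48;2;35;35;50m▌[38;2;15;15;25m[48;2;15;15;25m [38;2;15;15;25m[48;2;15;15;25m [38;2;35;35;50m[48;2;15;15;25m▌[38;2;15;15;25m[48;2;15;15;25m [38;2;15;15;25m[48;2;35;35;50m▌[38;2;15;15;25m[48;2;15;15;25m [38;2;15;15;25m[48;2;15;15;25m [0m
</frame>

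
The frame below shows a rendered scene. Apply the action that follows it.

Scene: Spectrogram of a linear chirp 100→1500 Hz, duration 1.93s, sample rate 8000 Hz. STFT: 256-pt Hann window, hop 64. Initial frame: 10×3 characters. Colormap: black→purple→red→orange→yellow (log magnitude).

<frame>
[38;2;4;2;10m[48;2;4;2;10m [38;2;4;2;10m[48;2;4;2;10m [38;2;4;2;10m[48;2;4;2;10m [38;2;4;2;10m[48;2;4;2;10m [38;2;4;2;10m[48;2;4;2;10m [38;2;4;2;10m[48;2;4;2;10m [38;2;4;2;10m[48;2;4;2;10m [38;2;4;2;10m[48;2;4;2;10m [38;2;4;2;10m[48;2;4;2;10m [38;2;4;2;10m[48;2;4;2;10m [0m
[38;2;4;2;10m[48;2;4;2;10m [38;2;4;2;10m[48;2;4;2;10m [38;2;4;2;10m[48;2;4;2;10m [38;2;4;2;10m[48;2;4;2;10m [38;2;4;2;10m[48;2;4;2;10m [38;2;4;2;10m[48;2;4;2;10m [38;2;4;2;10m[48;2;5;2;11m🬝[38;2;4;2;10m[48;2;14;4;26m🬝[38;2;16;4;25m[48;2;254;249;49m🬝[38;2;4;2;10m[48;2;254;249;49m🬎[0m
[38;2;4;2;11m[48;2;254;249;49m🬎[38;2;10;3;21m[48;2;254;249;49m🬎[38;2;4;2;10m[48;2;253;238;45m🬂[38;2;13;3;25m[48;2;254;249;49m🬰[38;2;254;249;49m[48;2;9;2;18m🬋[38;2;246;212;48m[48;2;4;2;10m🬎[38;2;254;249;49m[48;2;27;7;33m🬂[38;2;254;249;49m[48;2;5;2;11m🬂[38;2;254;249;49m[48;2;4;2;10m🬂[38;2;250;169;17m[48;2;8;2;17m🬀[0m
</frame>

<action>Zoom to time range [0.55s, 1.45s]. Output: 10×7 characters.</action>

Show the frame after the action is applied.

<frame>
[38;2;4;2;10m[48;2;4;2;10m [38;2;4;2;10m[48;2;4;2;10m [38;2;4;2;10m[48;2;4;2;10m [38;2;4;2;10m[48;2;4;2;10m [38;2;4;2;10m[48;2;4;2;10m [38;2;4;2;10m[48;2;4;2;10m [38;2;4;2;10m[48;2;4;2;10m [38;2;4;2;10m[48;2;4;2;10m [38;2;4;2;10m[48;2;4;2;10m [38;2;4;2;10m[48;2;4;2;10m [0m
[38;2;4;2;10m[48;2;4;2;10m [38;2;4;2;10m[48;2;4;2;10m [38;2;4;2;10m[48;2;4;2;10m [38;2;4;2;10m[48;2;4;2;10m [38;2;4;2;10m[48;2;4;2;10m [38;2;4;2;10m[48;2;4;2;10m [38;2;4;2;10m[48;2;4;2;10m [38;2;4;2;10m[48;2;4;2;10m [38;2;4;2;10m[48;2;4;2;10m [38;2;4;2;10m[48;2;4;2;10m [0m
[38;2;4;2;10m[48;2;4;2;10m [38;2;4;2;10m[48;2;4;2;10m [38;2;4;2;10m[48;2;4;2;10m [38;2;4;2;10m[48;2;4;2;10m [38;2;4;2;10m[48;2;4;2;10m [38;2;4;2;10m[48;2;4;2;10m [38;2;4;2;10m[48;2;4;2;10m [38;2;4;2;10m[48;2;4;2;10m [38;2;4;2;10m[48;2;4;2;10m [38;2;4;2;10m[48;2;4;2;10m [0m
[38;2;4;2;10m[48;2;4;2;10m [38;2;4;2;10m[48;2;4;2;10m [38;2;4;2;10m[48;2;4;2;10m [38;2;4;2;10m[48;2;4;2;10m [38;2;4;2;10m[48;2;4;2;10m [38;2;4;2;10m[48;2;4;2;10m [38;2;4;2;10m[48;2;4;2;10m [38;2;4;2;10m[48;2;4;2;10m [38;2;4;2;10m[48;2;4;2;10m [38;2;4;2;10m[48;2;4;2;10m [0m
[38;2;4;2;10m[48;2;4;2;10m [38;2;4;2;10m[48;2;4;2;10m [38;2;4;2;10m[48;2;4;2;10m [38;2;4;2;10m[48;2;4;2;10m [38;2;4;2;10m[48;2;4;2;11m🬝[38;2;4;2;10m[48;2;5;2;11m🬝[38;2;4;2;10m[48;2;5;2;12m🬎[38;2;4;2;10m[48;2;8;2;17m🬎[38;2;6;2;13m[48;2;28;7;50m🬝[38;2;23;6;26m[48;2;253;211;34m🬝[0m
[38;2;22;6;26m[48;2;251;188;24m🬝[38;2;6;2;13m[48;2;254;249;49m🬎[38;2;11;3;23m[48;2;254;249;49m🬎[38;2;29;7;37m[48;2;253;234;43m🬆[38;2;8;2;17m[48;2;252;222;39m🬂[38;2;31;7;51m[48;2;254;249;49m🬰[38;2;253;231;42m[48;2;47;12;43m🬍[38;2;249;216;44m[48;2;6;2;14m🬎[38;2;254;249;49m[48;2;25;6;39m🬂[38;2;254;249;49m[48;2;7;2;16m🬂[0m
[38;2;254;249;49m[48;2;7;2;16m🬂[38;2;248;192;34m[48;2;5;2;12m🬂[38;2;67;16;88m[48;2;8;2;17m🬀[38;2;11;3;23m[48;2;4;2;10m🬂[38;2;6;2;14m[48;2;4;2;10m🬂[38;2;5;2;11m[48;2;4;2;10m🬂[38;2;4;2;11m[48;2;4;2;10m🬂[38;2;4;2;10m[48;2;4;2;10m [38;2;4;2;10m[48;2;4;2;10m [38;2;4;2;10m[48;2;4;2;10m [0m
</frame>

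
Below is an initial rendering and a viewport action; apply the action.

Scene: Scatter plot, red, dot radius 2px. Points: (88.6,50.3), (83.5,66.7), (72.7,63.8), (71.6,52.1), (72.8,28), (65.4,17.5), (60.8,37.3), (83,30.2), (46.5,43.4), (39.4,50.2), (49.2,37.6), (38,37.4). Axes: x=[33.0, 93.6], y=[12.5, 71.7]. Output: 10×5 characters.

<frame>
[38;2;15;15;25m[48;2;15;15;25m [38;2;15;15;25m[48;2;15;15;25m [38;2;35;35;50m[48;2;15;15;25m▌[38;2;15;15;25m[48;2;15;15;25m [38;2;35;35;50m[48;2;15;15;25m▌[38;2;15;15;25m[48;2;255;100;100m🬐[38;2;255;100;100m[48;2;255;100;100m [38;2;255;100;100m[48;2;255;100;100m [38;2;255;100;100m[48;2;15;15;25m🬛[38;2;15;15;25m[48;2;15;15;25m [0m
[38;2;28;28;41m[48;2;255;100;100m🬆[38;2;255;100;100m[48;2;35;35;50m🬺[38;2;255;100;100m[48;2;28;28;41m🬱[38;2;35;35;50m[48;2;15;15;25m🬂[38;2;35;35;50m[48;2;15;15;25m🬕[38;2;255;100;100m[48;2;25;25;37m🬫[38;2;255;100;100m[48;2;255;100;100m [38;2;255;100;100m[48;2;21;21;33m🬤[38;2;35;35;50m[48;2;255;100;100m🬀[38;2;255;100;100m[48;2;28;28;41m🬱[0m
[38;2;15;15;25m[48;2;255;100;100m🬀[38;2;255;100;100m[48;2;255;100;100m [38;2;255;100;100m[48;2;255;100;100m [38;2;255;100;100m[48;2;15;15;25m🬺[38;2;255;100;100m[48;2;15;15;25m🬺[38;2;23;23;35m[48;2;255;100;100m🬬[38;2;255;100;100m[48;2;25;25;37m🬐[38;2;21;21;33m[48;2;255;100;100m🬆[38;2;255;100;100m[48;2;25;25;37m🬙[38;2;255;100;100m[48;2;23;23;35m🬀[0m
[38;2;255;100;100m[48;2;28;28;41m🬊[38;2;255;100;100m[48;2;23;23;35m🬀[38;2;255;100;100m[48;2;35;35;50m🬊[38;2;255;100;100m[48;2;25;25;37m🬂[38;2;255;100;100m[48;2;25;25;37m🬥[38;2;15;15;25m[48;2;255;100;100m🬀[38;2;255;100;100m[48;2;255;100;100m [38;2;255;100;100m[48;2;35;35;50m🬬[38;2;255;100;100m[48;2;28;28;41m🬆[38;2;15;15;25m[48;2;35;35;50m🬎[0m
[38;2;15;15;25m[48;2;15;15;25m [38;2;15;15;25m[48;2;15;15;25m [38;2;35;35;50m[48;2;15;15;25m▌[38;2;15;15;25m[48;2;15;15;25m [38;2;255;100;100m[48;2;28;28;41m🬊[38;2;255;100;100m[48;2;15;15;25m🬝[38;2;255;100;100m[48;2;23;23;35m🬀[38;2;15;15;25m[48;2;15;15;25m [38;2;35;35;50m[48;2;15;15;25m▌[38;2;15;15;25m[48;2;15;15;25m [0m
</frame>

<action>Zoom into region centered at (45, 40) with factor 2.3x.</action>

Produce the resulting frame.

<frame>
[38;2;15;15;25m[48;2;15;15;25m [38;2;15;15;25m[48;2;255;100;100m🬴[38;2;255;100;100m[48;2;255;100;100m [38;2;255;100;100m[48;2;15;15;25m🬛[38;2;35;35;50m[48;2;15;15;25m▌[38;2;15;15;25m[48;2;15;15;25m [38;2;35;35;50m[48;2;15;15;25m▌[38;2;15;15;25m[48;2;15;15;25m [38;2;35;35;50m[48;2;15;15;25m▌[38;2;15;15;25m[48;2;15;15;25m [0m
[38;2;35;35;50m[48;2;15;15;25m🬂[38;2;35;35;50m[48;2;15;15;25m🬂[38;2;255;100;100m[48;2;27;27;40m🬁[38;2;35;35;50m[48;2;15;15;25m🬂[38;2;35;35;50m[48;2;255;100;100m🬆[38;2;255;100;100m[48;2;35;35;50m🬺[38;2;27;27;40m[48;2;255;100;100m🬬[38;2;35;35;50m[48;2;15;15;25m🬂[38;2;35;35;50m[48;2;15;15;25m🬕[38;2;35;35;50m[48;2;15;15;25m🬂[0m
[38;2;15;15;25m[48;2;35;35;50m🬰[38;2;21;21;33m[48;2;255;100;100m🬆[38;2;255;100;100m[48;2;15;15;25m🬺[38;2;23;23;35m[48;2;255;100;100m🬬[38;2;255;100;100m[48;2;31;31;45m🬁[38;2;255;100;100m[48;2;255;100;100m [38;2;255;100;100m[48;2;15;15;25m🬺[38;2;23;23;35m[48;2;255;100;100m🬬[38;2;35;35;50m[48;2;15;15;25m🬛[38;2;15;15;25m[48;2;35;35;50m🬰[0m
[38;2;15;15;25m[48;2;35;35;50m🬎[38;2;23;23;35m[48;2;255;100;100m🬺[38;2;255;100;100m[48;2;28;28;41m🬆[38;2;15;15;25m[48;2;35;35;50m🬎[38;2;35;35;50m[48;2;15;15;25m🬲[38;2;23;23;35m[48;2;255;100;100m🬺[38;2;255;100;100m[48;2;28;28;41m🬆[38;2;15;15;25m[48;2;35;35;50m🬎[38;2;35;35;50m[48;2;15;15;25m🬲[38;2;15;15;25m[48;2;35;35;50m🬎[0m
[38;2;15;15;25m[48;2;15;15;25m [38;2;15;15;25m[48;2;15;15;25m [38;2;35;35;50m[48;2;15;15;25m▌[38;2;15;15;25m[48;2;15;15;25m [38;2;35;35;50m[48;2;15;15;25m▌[38;2;15;15;25m[48;2;15;15;25m [38;2;35;35;50m[48;2;15;15;25m▌[38;2;15;15;25m[48;2;15;15;25m [38;2;35;35;50m[48;2;15;15;25m▌[38;2;15;15;25m[48;2;15;15;25m [0m
</frame>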